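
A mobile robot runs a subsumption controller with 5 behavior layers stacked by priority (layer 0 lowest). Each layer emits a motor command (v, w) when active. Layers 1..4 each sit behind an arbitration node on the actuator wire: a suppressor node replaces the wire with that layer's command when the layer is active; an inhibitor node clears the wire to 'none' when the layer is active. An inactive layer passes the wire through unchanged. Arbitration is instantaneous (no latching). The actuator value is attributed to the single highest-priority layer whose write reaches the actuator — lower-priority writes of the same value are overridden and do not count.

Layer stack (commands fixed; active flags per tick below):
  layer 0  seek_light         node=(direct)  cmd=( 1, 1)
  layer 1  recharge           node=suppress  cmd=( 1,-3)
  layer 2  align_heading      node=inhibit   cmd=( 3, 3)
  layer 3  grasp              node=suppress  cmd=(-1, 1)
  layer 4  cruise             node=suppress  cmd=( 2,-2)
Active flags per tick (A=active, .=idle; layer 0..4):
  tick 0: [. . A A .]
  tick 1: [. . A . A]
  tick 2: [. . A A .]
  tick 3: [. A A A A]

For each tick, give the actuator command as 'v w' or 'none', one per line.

tick 0:
  [0] seek_light off; wire := none
  [1] recharge off; pass none
  [2] align_heading on (inhibit); wire := none
  [3] grasp on (suppress); wire := (-1, 1)
  [4] cruise off; pass (-1, 1)
  output (-1, 1)
tick 1:
  [0] seek_light off; wire := none
  [1] recharge off; pass none
  [2] align_heading on (inhibit); wire := none
  [3] grasp off; pass none
  [4] cruise on (suppress); wire := (2, -2)
  output (2, -2)
tick 2:
  [0] seek_light off; wire := none
  [1] recharge off; pass none
  [2] align_heading on (inhibit); wire := none
  [3] grasp on (suppress); wire := (-1, 1)
  [4] cruise off; pass (-1, 1)
  output (-1, 1)
tick 3:
  [0] seek_light off; wire := none
  [1] recharge on (suppress); wire := (1, -3)
  [2] align_heading on (inhibit); wire := none
  [3] grasp on (suppress); wire := (-1, 1)
  [4] cruise on (suppress); wire := (2, -2)
  output (2, -2)

-1 1
2 -2
-1 1
2 -2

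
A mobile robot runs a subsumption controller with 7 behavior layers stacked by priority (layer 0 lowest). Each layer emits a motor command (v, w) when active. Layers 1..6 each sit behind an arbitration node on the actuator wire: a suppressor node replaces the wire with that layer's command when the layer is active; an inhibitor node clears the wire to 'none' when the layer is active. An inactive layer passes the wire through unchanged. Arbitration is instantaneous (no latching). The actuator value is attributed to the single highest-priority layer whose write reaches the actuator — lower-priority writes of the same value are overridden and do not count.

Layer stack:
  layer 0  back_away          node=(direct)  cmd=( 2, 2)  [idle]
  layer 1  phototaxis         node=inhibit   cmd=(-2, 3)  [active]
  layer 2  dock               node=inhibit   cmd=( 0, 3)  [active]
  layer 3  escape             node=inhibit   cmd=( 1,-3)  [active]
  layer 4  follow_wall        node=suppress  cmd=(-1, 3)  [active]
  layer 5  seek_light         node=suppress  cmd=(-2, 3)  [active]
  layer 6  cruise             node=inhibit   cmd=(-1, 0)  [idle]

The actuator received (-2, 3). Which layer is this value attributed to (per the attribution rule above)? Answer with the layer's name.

layer 0 (back_away) idle — none
layer 1 (phototaxis) active — inhibits: none
layer 2 (dock) active — inhibits: none
layer 3 (escape) active — inhibits: none
layer 4 (follow_wall) active — suppresses: (-1, 3)
layer 5 (seek_light) active — suppresses: (-2, 3)
layer 6 (cruise) idle — unchanged: (-2, 3)
→ actuator (-2, 3)
last writer: layer 5 = seek_light

seek_light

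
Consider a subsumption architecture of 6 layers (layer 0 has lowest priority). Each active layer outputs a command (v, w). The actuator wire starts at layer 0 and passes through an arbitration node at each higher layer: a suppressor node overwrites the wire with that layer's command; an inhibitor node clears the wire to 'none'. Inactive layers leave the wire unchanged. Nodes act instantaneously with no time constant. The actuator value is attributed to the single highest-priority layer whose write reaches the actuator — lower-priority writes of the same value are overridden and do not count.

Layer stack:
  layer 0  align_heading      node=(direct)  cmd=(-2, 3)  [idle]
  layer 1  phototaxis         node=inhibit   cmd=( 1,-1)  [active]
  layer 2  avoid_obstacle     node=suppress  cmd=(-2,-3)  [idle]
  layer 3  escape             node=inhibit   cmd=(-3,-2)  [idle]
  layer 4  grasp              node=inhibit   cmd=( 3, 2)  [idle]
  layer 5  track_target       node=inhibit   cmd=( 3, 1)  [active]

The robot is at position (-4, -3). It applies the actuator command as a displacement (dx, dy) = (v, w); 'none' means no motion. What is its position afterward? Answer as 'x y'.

layer 0 (align_heading) idle — none
layer 1 (phototaxis) active — inhibits: none
layer 2 (avoid_obstacle) idle — unchanged: none
layer 3 (escape) idle — unchanged: none
layer 4 (grasp) idle — unchanged: none
layer 5 (track_target) active — inhibits: none
→ actuator none
position: (-4, -3) + none = (-4, -3)

-4 -3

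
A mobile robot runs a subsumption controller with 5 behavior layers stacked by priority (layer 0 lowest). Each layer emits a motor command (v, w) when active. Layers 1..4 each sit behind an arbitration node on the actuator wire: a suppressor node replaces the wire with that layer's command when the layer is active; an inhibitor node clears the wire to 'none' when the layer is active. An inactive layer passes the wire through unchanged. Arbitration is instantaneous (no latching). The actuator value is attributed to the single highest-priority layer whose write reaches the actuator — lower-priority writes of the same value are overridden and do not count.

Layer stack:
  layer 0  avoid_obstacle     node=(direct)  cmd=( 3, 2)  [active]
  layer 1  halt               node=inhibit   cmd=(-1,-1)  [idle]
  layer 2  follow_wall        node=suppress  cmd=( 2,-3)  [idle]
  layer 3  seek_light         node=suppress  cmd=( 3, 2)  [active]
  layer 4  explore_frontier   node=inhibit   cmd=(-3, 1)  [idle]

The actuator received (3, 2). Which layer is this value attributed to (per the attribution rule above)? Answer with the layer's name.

[0] avoid_obstacle on; wire := (3, 2)
[1] halt off; pass (3, 2)
[2] follow_wall off; pass (3, 2)
[3] seek_light on (suppress); wire := (3, 2)
[4] explore_frontier off; pass (3, 2)
output (3, 2)
last writer: layer 3 = seek_light

seek_light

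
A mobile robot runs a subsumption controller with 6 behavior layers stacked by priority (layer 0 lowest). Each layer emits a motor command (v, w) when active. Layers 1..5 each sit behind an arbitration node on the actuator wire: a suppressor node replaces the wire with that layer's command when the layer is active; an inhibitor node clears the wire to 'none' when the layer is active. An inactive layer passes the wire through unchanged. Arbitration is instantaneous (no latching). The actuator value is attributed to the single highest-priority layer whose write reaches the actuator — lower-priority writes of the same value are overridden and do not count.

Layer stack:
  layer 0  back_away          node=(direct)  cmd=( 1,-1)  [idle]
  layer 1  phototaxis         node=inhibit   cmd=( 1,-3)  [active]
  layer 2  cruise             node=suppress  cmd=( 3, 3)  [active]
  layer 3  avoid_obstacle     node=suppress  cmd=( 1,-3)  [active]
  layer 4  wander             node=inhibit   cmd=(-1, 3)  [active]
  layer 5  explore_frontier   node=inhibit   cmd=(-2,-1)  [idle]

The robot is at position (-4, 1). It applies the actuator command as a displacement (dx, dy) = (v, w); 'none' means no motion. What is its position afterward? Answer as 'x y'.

-4 1

layer 0 (back_away) idle — none
layer 1 (phototaxis) active — inhibits: none
layer 2 (cruise) active — suppresses: (3, 3)
layer 3 (avoid_obstacle) active — suppresses: (1, -3)
layer 4 (wander) active — inhibits: none
layer 5 (explore_frontier) idle — unchanged: none
→ actuator none
position: (-4, 1) + none = (-4, 1)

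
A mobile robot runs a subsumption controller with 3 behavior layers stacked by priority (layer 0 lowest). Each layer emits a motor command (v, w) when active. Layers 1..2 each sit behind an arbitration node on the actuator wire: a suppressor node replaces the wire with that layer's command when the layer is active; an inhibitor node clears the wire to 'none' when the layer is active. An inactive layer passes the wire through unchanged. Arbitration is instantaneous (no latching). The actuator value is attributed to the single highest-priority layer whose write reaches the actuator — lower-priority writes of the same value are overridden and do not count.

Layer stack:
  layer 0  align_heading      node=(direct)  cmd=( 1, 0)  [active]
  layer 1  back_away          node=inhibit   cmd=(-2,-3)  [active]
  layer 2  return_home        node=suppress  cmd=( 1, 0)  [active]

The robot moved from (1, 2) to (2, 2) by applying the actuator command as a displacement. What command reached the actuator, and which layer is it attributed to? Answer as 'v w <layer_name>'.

1 0 return_home

displacement = (2, 2) − (1, 2) = (1, 0)
layer 0 (align_heading) active — direct: (1, 0)
layer 1 (back_away) active — inhibits: none
layer 2 (return_home) active — suppresses: (1, 0)
→ actuator (1, 0) — from layer 2 (return_home)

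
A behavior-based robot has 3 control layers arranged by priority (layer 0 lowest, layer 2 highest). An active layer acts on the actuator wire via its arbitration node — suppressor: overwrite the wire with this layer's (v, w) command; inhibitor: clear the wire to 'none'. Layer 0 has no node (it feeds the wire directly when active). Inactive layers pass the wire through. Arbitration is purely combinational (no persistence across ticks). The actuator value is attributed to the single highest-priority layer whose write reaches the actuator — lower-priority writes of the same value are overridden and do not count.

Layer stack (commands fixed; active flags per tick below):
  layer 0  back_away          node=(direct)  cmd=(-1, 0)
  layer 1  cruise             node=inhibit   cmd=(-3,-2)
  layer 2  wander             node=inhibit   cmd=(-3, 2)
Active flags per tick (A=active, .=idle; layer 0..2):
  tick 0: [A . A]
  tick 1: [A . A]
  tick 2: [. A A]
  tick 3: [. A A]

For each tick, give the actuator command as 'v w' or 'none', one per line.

tick 0:
  layer 0 (back_away) active — direct: (-1, 0)
  layer 1 (cruise) idle — unchanged: (-1, 0)
  layer 2 (wander) active — inhibits: none
  → actuator none
tick 1:
  layer 0 (back_away) active — direct: (-1, 0)
  layer 1 (cruise) idle — unchanged: (-1, 0)
  layer 2 (wander) active — inhibits: none
  → actuator none
tick 2:
  layer 0 (back_away) idle — none
  layer 1 (cruise) active — inhibits: none
  layer 2 (wander) active — inhibits: none
  → actuator none
tick 3:
  layer 0 (back_away) idle — none
  layer 1 (cruise) active — inhibits: none
  layer 2 (wander) active — inhibits: none
  → actuator none

none
none
none
none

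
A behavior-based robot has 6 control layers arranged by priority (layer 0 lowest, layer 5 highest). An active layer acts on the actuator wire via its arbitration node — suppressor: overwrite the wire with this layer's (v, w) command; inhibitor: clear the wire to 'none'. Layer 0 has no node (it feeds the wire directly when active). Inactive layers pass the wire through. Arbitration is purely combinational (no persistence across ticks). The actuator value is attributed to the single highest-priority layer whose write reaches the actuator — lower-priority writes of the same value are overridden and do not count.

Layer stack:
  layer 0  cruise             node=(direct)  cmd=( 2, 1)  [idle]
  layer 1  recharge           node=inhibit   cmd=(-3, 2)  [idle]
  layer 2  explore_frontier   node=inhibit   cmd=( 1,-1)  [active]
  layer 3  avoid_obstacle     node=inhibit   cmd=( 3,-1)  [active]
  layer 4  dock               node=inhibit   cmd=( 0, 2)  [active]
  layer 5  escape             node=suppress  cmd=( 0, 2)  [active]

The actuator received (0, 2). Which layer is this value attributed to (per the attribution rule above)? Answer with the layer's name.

escape

L0 cruise: idle → wire = none
L1 recharge: idle → wire stays none
L2 explore_frontier: active, inhibitor → wire = none
L3 avoid_obstacle: active, inhibitor → wire = none
L4 dock: active, inhibitor → wire = none
L5 escape: active, suppressor → wire = (0, 2)
actuator = (0, 2)
last writer: layer 5 = escape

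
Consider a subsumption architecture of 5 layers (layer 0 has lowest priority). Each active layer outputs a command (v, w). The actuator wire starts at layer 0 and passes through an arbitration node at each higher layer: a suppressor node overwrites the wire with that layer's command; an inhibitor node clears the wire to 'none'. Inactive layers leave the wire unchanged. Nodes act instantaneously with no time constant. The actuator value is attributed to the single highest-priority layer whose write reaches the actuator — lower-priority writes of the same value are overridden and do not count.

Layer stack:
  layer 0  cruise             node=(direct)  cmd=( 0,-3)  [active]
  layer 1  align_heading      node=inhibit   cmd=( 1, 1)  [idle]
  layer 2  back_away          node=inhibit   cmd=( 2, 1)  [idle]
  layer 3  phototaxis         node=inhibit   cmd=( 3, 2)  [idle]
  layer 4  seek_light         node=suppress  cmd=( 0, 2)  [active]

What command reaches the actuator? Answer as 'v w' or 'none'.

0 2

[0] cruise on; wire := (0, -3)
[1] align_heading off; pass (0, -3)
[2] back_away off; pass (0, -3)
[3] phototaxis off; pass (0, -3)
[4] seek_light on (suppress); wire := (0, 2)
output (0, 2)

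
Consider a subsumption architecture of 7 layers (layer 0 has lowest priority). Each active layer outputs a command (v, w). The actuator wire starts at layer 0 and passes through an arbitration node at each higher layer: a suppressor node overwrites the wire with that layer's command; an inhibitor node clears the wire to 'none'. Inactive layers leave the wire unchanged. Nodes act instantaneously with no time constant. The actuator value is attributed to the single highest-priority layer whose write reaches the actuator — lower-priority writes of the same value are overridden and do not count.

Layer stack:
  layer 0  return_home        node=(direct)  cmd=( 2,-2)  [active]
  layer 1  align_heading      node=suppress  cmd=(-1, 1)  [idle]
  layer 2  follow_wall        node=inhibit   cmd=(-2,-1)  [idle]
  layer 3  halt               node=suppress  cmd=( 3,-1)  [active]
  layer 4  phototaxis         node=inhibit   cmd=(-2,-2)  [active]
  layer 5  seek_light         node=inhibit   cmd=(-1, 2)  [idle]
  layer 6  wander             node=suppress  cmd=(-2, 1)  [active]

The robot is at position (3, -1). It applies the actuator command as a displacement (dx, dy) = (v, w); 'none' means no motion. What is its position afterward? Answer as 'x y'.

1 0

layer 0 (return_home) active — direct: (2, -2)
layer 1 (align_heading) idle — unchanged: (2, -2)
layer 2 (follow_wall) idle — unchanged: (2, -2)
layer 3 (halt) active — suppresses: (3, -1)
layer 4 (phototaxis) active — inhibits: none
layer 5 (seek_light) idle — unchanged: none
layer 6 (wander) active — suppresses: (-2, 1)
→ actuator (-2, 1)
position: (3, -1) + (-2, 1) = (1, 0)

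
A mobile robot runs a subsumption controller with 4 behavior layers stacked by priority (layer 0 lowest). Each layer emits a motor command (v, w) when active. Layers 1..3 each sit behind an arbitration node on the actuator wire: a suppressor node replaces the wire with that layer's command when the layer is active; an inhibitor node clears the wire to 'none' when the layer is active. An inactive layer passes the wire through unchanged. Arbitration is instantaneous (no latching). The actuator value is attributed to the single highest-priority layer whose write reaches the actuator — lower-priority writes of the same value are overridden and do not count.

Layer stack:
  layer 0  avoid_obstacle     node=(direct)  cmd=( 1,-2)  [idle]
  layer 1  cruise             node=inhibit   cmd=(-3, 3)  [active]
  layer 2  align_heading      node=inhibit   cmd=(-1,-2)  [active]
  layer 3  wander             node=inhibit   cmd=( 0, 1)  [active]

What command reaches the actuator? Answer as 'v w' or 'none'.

none

[0] avoid_obstacle off; wire := none
[1] cruise on (inhibit); wire := none
[2] align_heading on (inhibit); wire := none
[3] wander on (inhibit); wire := none
output none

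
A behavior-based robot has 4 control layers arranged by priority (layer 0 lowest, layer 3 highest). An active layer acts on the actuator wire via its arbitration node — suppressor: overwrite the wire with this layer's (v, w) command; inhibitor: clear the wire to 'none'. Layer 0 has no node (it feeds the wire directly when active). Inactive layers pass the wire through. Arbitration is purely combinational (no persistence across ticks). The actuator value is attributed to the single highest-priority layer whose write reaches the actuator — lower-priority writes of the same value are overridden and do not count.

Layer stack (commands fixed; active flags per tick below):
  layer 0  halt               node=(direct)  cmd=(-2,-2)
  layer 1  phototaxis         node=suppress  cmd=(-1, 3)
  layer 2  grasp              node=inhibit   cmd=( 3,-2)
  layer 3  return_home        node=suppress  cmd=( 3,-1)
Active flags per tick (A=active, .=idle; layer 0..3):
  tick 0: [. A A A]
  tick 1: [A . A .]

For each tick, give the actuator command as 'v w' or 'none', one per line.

tick 0:
  [0] halt off; wire := none
  [1] phototaxis on (suppress); wire := (-1, 3)
  [2] grasp on (inhibit); wire := none
  [3] return_home on (suppress); wire := (3, -1)
  output (3, -1)
tick 1:
  [0] halt on; wire := (-2, -2)
  [1] phototaxis off; pass (-2, -2)
  [2] grasp on (inhibit); wire := none
  [3] return_home off; pass none
  output none

3 -1
none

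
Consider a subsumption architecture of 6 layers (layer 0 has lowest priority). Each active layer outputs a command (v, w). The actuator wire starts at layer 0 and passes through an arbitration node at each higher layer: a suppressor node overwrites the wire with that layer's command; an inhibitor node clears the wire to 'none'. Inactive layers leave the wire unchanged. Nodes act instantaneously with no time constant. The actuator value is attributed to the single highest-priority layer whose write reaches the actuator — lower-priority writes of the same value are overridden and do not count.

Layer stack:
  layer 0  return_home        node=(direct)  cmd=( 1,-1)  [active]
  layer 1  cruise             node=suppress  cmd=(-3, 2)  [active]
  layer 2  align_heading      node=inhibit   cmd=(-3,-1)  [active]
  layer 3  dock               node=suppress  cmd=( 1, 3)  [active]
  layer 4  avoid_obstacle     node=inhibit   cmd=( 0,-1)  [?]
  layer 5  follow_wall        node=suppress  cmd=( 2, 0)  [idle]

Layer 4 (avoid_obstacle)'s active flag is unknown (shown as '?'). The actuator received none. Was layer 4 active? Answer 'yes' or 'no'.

If layer 4 is active=yes:
  actuator would be none
If layer 4 is active=no:
  actuator would be (1, 3)
Observed none, so layer 4 was active.

yes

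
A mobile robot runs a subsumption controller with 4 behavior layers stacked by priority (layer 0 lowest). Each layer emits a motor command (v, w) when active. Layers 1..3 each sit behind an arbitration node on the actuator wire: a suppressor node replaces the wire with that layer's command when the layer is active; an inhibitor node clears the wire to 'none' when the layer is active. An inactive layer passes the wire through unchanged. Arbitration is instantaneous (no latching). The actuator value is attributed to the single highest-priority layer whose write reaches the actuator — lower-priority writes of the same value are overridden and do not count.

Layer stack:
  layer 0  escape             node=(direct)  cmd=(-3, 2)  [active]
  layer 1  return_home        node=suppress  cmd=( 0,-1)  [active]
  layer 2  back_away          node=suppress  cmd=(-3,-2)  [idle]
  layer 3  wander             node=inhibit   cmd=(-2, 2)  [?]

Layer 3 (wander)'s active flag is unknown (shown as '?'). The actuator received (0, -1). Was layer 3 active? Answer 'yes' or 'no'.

no

If layer 3 is active=yes:
  actuator would be none
If layer 3 is active=no:
  actuator would be (0, -1)
Observed (0, -1), so layer 3 was idle.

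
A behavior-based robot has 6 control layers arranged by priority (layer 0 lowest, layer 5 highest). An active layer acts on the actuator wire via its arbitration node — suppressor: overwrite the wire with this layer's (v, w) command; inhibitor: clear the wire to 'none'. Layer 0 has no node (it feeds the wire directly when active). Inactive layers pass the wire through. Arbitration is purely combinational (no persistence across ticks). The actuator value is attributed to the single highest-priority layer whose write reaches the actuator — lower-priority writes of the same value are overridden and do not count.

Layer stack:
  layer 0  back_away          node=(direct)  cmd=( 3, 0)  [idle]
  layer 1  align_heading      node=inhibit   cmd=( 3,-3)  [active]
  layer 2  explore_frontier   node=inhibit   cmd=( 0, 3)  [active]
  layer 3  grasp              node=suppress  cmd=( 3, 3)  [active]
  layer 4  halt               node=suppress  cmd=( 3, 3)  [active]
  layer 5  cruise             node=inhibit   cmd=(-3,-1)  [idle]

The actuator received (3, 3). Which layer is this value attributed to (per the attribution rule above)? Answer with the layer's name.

halt

[0] back_away off; wire := none
[1] align_heading on (inhibit); wire := none
[2] explore_frontier on (inhibit); wire := none
[3] grasp on (suppress); wire := (3, 3)
[4] halt on (suppress); wire := (3, 3)
[5] cruise off; pass (3, 3)
output (3, 3)
last writer: layer 4 = halt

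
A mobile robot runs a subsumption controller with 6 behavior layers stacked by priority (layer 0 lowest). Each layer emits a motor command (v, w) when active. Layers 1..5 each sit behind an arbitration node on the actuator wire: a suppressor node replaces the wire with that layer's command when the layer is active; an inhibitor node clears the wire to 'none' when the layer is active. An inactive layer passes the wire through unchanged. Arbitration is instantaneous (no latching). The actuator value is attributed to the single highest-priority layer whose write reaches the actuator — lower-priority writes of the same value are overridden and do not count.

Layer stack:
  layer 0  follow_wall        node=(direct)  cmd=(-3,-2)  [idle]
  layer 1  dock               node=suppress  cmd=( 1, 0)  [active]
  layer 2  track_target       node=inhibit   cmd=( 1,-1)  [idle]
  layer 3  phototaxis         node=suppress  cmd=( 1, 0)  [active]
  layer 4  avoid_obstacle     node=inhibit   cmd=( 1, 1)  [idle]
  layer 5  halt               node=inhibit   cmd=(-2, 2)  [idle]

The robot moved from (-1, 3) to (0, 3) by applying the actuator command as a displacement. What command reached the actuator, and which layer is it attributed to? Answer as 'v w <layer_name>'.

displacement = (0, 3) − (-1, 3) = (1, 0)
[0] follow_wall off; wire := none
[1] dock on (suppress); wire := (1, 0)
[2] track_target off; pass (1, 0)
[3] phototaxis on (suppress); wire := (1, 0)
[4] avoid_obstacle off; pass (1, 0)
[5] halt off; pass (1, 0)
output (1, 0) — from layer 3 (phototaxis)

1 0 phototaxis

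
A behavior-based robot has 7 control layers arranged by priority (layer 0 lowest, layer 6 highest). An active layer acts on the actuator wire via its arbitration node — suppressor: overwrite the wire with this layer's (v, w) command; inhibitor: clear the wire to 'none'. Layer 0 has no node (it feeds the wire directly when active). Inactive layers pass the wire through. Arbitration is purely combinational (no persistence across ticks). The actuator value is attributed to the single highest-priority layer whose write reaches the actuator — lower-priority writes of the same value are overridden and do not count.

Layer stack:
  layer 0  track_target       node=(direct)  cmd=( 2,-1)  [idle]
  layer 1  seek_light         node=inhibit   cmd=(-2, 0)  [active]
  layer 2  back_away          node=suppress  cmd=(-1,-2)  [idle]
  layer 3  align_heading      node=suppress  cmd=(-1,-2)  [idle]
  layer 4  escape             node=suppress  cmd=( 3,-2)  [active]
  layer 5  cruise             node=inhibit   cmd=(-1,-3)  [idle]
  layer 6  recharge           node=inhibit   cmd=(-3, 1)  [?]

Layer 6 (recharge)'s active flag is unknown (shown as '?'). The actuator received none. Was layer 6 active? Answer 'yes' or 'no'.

yes

If layer 6 is active=yes:
  actuator would be none
If layer 6 is active=no:
  actuator would be (3, -2)
Observed none, so layer 6 was active.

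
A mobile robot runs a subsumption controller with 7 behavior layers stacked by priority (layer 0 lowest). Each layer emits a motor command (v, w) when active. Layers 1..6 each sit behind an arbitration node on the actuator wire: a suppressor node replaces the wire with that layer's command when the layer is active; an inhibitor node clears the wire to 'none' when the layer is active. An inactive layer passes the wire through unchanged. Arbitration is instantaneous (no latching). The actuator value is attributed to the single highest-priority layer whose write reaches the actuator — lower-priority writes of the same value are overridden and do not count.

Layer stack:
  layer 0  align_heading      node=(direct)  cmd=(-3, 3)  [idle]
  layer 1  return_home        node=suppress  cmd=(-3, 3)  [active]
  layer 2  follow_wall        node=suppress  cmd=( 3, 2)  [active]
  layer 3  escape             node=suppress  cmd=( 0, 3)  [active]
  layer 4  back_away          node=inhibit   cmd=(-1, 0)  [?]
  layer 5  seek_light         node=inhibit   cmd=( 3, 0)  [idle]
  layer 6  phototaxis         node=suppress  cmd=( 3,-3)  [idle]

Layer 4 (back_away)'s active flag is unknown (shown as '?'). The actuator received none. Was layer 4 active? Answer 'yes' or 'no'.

yes

If layer 4 is active=yes:
  actuator would be none
If layer 4 is active=no:
  actuator would be (0, 3)
Observed none, so layer 4 was active.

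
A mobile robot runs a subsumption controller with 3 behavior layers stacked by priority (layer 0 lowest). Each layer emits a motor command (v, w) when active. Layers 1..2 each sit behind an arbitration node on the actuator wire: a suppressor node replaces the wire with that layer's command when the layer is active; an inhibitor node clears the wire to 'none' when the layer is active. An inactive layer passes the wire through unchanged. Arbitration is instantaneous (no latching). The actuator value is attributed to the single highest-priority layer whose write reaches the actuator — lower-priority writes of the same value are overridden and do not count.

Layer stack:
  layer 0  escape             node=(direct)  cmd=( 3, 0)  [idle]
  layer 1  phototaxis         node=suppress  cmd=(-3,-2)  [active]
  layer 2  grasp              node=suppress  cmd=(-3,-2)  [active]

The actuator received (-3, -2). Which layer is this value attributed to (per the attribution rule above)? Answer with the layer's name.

[0] escape off; wire := none
[1] phototaxis on (suppress); wire := (-3, -2)
[2] grasp on (suppress); wire := (-3, -2)
output (-3, -2)
last writer: layer 2 = grasp

grasp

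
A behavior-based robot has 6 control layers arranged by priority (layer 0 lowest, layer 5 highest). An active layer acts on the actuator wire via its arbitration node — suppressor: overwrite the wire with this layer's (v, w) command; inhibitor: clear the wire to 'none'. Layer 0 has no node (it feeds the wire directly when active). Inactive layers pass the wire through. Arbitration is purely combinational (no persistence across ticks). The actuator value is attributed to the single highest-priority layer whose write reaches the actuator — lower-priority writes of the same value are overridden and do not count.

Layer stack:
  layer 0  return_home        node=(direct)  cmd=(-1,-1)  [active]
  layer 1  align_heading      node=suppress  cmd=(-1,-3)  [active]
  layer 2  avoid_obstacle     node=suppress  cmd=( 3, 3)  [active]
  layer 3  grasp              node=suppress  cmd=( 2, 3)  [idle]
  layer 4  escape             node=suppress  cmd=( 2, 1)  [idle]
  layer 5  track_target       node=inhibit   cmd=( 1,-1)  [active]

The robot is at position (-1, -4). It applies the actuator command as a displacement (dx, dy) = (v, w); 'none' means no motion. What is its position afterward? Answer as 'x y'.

-1 -4

L0 return_home: active, feeds wire = (-1, -1)
L1 align_heading: active, suppressor → wire = (-1, -3)
L2 avoid_obstacle: active, suppressor → wire = (3, 3)
L3 grasp: idle → wire stays (3, 3)
L4 escape: idle → wire stays (3, 3)
L5 track_target: active, inhibitor → wire = none
actuator = none
position: (-1, -4) + none = (-1, -4)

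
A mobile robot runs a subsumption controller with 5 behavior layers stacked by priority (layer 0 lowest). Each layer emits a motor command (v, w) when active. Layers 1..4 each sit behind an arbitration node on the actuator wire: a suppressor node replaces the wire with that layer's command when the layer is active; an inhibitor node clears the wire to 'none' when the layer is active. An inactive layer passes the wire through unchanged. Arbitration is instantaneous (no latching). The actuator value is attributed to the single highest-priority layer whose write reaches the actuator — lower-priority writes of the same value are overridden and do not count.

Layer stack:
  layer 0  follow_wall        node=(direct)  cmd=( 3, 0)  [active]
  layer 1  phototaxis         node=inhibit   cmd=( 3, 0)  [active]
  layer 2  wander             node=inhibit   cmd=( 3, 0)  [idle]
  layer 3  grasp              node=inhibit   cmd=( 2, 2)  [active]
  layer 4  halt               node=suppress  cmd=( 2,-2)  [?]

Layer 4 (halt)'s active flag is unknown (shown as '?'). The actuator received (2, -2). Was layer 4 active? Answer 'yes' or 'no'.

If layer 4 is active=yes:
  actuator would be (2, -2)
If layer 4 is active=no:
  actuator would be none
Observed (2, -2), so layer 4 was active.

yes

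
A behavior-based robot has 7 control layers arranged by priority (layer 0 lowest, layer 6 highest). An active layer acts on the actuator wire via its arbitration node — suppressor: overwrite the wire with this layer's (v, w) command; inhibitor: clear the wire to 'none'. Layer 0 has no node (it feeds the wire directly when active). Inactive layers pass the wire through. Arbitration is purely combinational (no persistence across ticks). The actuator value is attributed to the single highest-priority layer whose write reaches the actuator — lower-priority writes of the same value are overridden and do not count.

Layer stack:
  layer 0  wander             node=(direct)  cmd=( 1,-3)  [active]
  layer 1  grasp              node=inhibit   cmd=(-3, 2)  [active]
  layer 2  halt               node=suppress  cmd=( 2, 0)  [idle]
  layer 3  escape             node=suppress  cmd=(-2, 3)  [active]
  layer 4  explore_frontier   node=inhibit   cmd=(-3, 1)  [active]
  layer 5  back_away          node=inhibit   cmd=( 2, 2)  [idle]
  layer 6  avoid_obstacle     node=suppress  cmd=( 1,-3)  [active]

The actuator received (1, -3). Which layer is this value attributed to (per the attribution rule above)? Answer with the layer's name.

[0] wander on; wire := (1, -3)
[1] grasp on (inhibit); wire := none
[2] halt off; pass none
[3] escape on (suppress); wire := (-2, 3)
[4] explore_frontier on (inhibit); wire := none
[5] back_away off; pass none
[6] avoid_obstacle on (suppress); wire := (1, -3)
output (1, -3)
last writer: layer 6 = avoid_obstacle

avoid_obstacle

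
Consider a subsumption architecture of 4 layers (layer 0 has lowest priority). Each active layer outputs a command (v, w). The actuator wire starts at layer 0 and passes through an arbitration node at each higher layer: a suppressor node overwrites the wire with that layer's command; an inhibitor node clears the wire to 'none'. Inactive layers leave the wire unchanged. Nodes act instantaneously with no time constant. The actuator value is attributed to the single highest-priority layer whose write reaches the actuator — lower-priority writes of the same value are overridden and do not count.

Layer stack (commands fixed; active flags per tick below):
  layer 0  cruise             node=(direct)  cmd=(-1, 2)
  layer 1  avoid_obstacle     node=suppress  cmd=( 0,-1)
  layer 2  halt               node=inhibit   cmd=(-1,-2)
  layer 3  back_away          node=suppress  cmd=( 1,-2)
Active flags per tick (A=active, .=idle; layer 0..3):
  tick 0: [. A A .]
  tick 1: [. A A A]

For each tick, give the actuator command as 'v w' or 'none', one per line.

tick 0:
  L0 cruise: idle → wire = none
  L1 avoid_obstacle: active, suppressor → wire = (0, -1)
  L2 halt: active, inhibitor → wire = none
  L3 back_away: idle → wire stays none
  actuator = none
tick 1:
  L0 cruise: idle → wire = none
  L1 avoid_obstacle: active, suppressor → wire = (0, -1)
  L2 halt: active, inhibitor → wire = none
  L3 back_away: active, suppressor → wire = (1, -2)
  actuator = (1, -2)

none
1 -2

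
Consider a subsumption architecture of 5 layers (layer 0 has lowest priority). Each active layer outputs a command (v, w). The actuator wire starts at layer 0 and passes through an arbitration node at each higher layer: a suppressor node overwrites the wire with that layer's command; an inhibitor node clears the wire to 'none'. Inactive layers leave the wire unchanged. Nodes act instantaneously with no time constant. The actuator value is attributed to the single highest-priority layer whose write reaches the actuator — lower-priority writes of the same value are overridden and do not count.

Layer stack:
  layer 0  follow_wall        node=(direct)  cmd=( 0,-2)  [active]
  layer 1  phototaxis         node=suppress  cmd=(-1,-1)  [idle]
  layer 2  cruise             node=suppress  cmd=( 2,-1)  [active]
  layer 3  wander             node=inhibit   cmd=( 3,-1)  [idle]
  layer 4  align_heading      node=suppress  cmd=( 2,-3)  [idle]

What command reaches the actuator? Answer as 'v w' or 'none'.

2 -1

layer 0 (follow_wall) active — direct: (0, -2)
layer 1 (phototaxis) idle — unchanged: (0, -2)
layer 2 (cruise) active — suppresses: (2, -1)
layer 3 (wander) idle — unchanged: (2, -1)
layer 4 (align_heading) idle — unchanged: (2, -1)
→ actuator (2, -1)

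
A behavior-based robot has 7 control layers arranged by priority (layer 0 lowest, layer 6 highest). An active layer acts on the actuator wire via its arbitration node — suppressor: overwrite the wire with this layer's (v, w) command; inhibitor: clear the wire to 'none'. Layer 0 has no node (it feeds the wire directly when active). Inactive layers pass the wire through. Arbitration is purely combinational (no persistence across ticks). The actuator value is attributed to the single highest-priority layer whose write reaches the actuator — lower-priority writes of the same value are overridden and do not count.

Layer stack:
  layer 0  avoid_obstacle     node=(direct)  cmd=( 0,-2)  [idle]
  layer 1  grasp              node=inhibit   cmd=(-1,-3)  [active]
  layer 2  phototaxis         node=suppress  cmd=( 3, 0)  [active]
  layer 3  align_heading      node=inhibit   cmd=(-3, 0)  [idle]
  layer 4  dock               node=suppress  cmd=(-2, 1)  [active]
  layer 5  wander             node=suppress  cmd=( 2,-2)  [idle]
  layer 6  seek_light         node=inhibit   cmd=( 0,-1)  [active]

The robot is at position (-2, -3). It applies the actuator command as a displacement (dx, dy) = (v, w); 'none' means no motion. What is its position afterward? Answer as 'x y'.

L0 avoid_obstacle: idle → wire = none
L1 grasp: active, inhibitor → wire = none
L2 phototaxis: active, suppressor → wire = (3, 0)
L3 align_heading: idle → wire stays (3, 0)
L4 dock: active, suppressor → wire = (-2, 1)
L5 wander: idle → wire stays (-2, 1)
L6 seek_light: active, inhibitor → wire = none
actuator = none
position: (-2, -3) + none = (-2, -3)

-2 -3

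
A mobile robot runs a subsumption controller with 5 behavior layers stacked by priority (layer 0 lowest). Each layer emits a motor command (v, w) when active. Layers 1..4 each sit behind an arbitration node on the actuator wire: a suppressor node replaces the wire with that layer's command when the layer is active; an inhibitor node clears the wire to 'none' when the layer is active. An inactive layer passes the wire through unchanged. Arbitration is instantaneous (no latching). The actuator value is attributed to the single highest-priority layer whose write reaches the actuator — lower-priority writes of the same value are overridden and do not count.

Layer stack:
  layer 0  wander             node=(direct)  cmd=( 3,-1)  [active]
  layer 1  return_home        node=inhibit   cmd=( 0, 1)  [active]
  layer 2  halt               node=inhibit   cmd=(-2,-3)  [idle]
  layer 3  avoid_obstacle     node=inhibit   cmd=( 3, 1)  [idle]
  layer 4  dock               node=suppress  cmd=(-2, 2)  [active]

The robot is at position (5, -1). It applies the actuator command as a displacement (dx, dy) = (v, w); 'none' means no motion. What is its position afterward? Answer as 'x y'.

3 1

layer 0 (wander) active — direct: (3, -1)
layer 1 (return_home) active — inhibits: none
layer 2 (halt) idle — unchanged: none
layer 3 (avoid_obstacle) idle — unchanged: none
layer 4 (dock) active — suppresses: (-2, 2)
→ actuator (-2, 2)
position: (5, -1) + (-2, 2) = (3, 1)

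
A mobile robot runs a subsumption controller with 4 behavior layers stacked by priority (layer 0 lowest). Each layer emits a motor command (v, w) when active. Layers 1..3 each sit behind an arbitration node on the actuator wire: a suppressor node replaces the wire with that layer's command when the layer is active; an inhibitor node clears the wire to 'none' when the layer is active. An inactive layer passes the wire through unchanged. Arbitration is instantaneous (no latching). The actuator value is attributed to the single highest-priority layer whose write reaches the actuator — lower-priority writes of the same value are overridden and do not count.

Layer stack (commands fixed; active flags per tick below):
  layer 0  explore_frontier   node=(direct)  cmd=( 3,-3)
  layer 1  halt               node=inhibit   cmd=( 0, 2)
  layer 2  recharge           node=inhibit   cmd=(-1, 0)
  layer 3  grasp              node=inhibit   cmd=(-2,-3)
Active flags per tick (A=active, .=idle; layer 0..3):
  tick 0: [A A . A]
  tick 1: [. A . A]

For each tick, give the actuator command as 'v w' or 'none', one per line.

tick 0:
  layer 0 (explore_frontier) active — direct: (3, -3)
  layer 1 (halt) active — inhibits: none
  layer 2 (recharge) idle — unchanged: none
  layer 3 (grasp) active — inhibits: none
  → actuator none
tick 1:
  layer 0 (explore_frontier) idle — none
  layer 1 (halt) active — inhibits: none
  layer 2 (recharge) idle — unchanged: none
  layer 3 (grasp) active — inhibits: none
  → actuator none

none
none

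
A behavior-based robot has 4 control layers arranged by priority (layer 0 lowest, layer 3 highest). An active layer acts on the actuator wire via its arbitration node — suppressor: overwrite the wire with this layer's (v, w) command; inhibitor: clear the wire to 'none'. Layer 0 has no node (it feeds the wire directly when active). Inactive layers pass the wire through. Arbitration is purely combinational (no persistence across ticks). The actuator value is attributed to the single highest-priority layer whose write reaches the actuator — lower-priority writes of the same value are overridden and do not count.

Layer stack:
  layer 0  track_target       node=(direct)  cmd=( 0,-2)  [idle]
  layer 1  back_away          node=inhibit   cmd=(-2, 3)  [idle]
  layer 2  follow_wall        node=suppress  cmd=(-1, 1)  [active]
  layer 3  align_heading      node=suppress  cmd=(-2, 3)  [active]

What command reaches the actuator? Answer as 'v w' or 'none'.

-2 3

[0] track_target off; wire := none
[1] back_away off; pass none
[2] follow_wall on (suppress); wire := (-1, 1)
[3] align_heading on (suppress); wire := (-2, 3)
output (-2, 3)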